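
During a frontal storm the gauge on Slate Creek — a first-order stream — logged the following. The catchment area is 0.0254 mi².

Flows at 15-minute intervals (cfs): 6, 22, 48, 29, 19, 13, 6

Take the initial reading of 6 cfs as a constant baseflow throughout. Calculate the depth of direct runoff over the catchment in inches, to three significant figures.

Direct runoff: 0.0, 16.0, 42.0, 23.0, 13.0, 7.0, 0.0 cfs; ΣQ_DR = 101.0 cfs.
V = ΣQ_DR · Δt = 101.0 × 900 s = 90900 ft³.
Over A = 0.0254 mi², depth = V / A = 1.54 in.

d ≈ 1.54 in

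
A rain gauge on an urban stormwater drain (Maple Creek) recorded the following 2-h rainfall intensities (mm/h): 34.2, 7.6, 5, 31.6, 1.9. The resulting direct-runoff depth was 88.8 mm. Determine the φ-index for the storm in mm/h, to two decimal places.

Only the 2 blocks with intensity above φ contribute runoff: 34.2, 31.6 mm/h.
Σ(I−φ)·Δt = d  ⇒  (34.2+31.6 − 2φ)·2 = 88.8
φ = (65.80 − 88.8/2) / 2 = 10.70 mm/h.

φ ≈ 10.70 mm/h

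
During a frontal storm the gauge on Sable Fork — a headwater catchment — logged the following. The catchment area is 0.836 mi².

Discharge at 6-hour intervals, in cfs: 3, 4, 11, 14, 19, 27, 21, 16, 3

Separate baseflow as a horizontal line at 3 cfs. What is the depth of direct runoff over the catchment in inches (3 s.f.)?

d ≈ 1.01 in

Direct runoff: 0.0, 1.0, 8.0, 11.0, 16.0, 24.0, 18.0, 13.0, 0.0 cfs; ΣQ_DR = 91.00 cfs.
V = ΣQ_DR · Δt = 91.00 × 21600 s = 1.966 × 10^6 ft³.
Over A = 0.836 mi², depth = V / A = 1.01 in.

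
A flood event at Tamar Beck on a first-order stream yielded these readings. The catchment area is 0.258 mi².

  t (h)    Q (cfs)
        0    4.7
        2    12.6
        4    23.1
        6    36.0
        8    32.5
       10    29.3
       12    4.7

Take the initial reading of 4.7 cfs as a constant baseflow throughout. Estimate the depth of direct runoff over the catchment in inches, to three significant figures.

Direct runoff: 0.0, 7.9, 18.4, 31.3, 27.8, 24.6, 0.0 cfs; ΣQ_DR = 110.0 cfs.
V = ΣQ_DR · Δt = 110.0 × 7200 s = 7.920 × 10^5 ft³.
Over A = 0.258 mi², depth = V / A = 1.32 in.

d ≈ 1.32 in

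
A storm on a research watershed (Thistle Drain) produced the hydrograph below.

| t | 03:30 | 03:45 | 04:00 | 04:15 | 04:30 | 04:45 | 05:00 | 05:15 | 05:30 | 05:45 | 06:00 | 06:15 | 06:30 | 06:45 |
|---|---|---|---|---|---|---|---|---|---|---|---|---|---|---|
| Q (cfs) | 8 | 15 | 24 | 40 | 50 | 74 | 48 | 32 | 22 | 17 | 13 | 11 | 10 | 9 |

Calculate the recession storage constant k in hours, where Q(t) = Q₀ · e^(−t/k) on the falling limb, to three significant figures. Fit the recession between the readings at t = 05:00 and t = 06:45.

On the falling limb, Q drops from 48 to 9 cfs between t = 05:00 and t = 06:45 (Δt = 1.75 h).
k = −Δt / ln(Q₂/Q₁) = −1.75 / ln(9/48) = 1.05 h.

k ≈ 1.05 h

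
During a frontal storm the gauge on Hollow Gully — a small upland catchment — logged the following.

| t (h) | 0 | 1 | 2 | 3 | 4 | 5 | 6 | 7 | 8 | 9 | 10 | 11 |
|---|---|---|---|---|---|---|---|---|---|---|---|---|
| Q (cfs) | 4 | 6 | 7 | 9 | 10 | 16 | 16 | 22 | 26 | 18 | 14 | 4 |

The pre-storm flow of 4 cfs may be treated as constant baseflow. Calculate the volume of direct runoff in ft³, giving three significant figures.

V ≈ 3.74 × 10^5 ft³

Direct-runoff ordinates (Q − Q_b): 0.0, 2.0, 3.0, 5.0, 6.0, 12.0, 12.0, 18.0, 22.0, 14.0, 10.0, 0.0 cfs.
ΣQ_DR = 104.0 cfs.
With Δt = 1 h = 3600 s, V = ΣQ_DR · Δt = 104.0 × 3600 = 3.74 × 10^5 ft³.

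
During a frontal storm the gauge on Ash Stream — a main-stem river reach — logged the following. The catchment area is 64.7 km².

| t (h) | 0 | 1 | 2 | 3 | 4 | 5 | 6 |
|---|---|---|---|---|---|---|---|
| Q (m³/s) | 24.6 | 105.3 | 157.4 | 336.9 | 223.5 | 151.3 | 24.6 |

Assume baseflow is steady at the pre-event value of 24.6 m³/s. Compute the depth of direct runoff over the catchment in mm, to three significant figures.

d ≈ 47.4 mm

Direct runoff: 0.0, 80.7, 132.8, 312.3, 198.9, 126.7, 0.0 m³/s; ΣQ_DR = 851.4 m³/s.
V = ΣQ_DR · Δt = 851.4 × 3600 s = 3.065 × 10^6 m³.
Over A = 64.7 km², depth = V / A = 47.4 mm.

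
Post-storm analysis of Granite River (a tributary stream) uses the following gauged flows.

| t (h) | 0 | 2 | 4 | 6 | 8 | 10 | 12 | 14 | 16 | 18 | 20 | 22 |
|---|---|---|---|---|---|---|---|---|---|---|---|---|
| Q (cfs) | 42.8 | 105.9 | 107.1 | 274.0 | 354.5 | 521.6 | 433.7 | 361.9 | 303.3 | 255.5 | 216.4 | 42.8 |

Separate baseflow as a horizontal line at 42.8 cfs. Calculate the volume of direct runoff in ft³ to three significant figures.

Direct-runoff ordinates (Q − Q_b): 0.0, 63.1, 64.3, 231.2, 311.7, 478.8, 390.9, 319.1, 260.5, 212.7, 173.6, 0.0 cfs.
ΣQ_DR = 2506 cfs.
With Δt = 2 h = 7200 s, V = ΣQ_DR · Δt = 2506 × 7200 = 1.80 × 10^7 ft³.

V ≈ 1.80 × 10^7 ft³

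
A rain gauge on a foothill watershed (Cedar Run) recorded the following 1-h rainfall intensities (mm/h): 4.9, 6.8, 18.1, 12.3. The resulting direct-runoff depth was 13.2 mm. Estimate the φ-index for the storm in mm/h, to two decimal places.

φ ≈ 8.60 mm/h

Only the 2 blocks with intensity above φ contribute runoff: 18.1, 12.3 mm/h.
Σ(I−φ)·Δt = d  ⇒  (18.1+12.3 − 2φ)·1 = 13.2
φ = (30.40 − 13.2/1) / 2 = 8.60 mm/h.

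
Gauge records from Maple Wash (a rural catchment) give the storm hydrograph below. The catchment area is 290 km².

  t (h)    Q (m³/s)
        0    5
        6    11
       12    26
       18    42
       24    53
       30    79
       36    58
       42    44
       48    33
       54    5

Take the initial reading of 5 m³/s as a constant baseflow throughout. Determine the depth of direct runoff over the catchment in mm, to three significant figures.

Direct runoff: 0.0, 6.0, 21.0, 37.0, 48.0, 74.0, 53.0, 39.0, 28.0, 0.0 m³/s; ΣQ_DR = 306.0 m³/s.
V = ΣQ_DR · Δt = 306.0 × 21600 s = 6.610 × 10^6 m³.
Over A = 290 km², depth = V / A = 22.8 mm.

d ≈ 22.8 mm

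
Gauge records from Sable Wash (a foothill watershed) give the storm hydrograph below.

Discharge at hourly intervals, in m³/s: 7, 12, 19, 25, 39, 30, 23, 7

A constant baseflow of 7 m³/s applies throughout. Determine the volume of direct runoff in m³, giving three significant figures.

V ≈ 3.82 × 10^5 m³

Direct-runoff ordinates (Q − Q_b): 0.0, 5.0, 12.0, 18.0, 32.0, 23.0, 16.0, 0.0 m³/s.
ΣQ_DR = 106.0 m³/s.
With Δt = 1 h = 3600 s, V = ΣQ_DR · Δt = 106.0 × 3600 = 3.82 × 10^5 m³.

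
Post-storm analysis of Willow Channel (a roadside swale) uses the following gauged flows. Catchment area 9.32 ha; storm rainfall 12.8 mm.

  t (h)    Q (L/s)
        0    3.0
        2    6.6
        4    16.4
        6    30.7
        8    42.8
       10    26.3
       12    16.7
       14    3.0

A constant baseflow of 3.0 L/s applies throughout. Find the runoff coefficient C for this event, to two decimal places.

C ≈ 0.73

ΣQ_DR = 121.5 L/s; V = ΣQ_DR·Δt = 8.748 × 10^5 L.
Runoff depth d = V / A = 9.386 mm.
C = d / P = 9.386 / 12.8 = 0.73.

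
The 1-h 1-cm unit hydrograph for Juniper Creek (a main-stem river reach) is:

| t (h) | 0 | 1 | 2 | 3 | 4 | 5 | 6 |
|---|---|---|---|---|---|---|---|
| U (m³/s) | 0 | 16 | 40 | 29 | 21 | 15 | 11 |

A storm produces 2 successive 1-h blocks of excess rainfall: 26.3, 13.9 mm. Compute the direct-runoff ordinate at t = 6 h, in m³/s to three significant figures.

By discrete convolution, Q_j = Σ (P_i / 10 mm) · U_{j−i}.
At t = 6 h (j=6): Q = (26.3/10)·11 + (13.9/10)·15 = 49.8 m³/s.

Q ≈ 49.8 m³/s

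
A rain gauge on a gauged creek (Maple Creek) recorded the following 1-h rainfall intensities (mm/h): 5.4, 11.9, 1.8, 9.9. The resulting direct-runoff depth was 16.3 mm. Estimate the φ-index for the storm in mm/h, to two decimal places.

Only the 3 blocks with intensity above φ contribute runoff: 5.4, 11.9, 9.9 mm/h.
Σ(I−φ)·Δt = d  ⇒  (5.4+11.9+9.9 − 3φ)·1 = 16.3
φ = (27.20 − 16.3/1) / 3 = 3.63 mm/h.

φ ≈ 3.63 mm/h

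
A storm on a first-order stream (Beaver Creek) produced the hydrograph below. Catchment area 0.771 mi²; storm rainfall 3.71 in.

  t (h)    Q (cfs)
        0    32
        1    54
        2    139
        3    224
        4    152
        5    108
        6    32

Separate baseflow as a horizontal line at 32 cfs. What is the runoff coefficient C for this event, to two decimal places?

C ≈ 0.28

ΣQ_DR = 517.0 cfs; V = ΣQ_DR·Δt = 1.861 × 10^6 ft³.
Runoff depth d = V / A = 1.039 in.
C = d / P = 1.039 / 3.71 = 0.28.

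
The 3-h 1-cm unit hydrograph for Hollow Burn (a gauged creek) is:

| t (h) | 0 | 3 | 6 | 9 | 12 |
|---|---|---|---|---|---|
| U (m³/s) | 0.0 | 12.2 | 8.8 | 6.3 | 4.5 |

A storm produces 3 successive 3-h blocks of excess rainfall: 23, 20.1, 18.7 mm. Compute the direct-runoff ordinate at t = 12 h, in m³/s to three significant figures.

Q ≈ 39.5 m³/s

By discrete convolution, Q_j = Σ (P_i / 10 mm) · U_{j−i}.
At t = 12 h (j=4): Q = (23/10)·4.5 + (20.1/10)·6.3 + (18.7/10)·8.8 = 39.5 m³/s.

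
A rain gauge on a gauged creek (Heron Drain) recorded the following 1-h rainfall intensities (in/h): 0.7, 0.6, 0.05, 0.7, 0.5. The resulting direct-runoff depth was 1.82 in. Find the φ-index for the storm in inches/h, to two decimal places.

φ ≈ 0.17 in/h

Only the 4 blocks with intensity above φ contribute runoff: 0.7, 0.6, 0.7, 0.5 in/h.
Σ(I−φ)·Δt = d  ⇒  (0.7+0.6+0.7+0.5 − 4φ)·1 = 1.82
φ = (2.500 − 1.82/1) / 4 = 0.17 in/h.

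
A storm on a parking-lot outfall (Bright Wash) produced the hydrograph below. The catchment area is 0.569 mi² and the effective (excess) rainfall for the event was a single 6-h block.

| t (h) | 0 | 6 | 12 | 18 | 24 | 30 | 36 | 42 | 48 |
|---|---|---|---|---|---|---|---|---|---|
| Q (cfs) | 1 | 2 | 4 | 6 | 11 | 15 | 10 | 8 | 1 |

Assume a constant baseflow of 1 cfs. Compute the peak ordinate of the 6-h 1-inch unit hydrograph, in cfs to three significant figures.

Direct runoff: 0.0, 1.0, 3.0, 5.0, 10.0, 14.0, 9.0, 7.0, 0.0 cfs; ΣQ_DR = 49.00 cfs, peak = 14.0 cfs.
Runoff depth d = ΣQ_DR·Δt / A = 49.00 × 21600 / (0.569 mi²) = 0.8007 in.
The 1-inch UH is the DRH scaled by (1 in)/d, so U_p = 14.0 × 1/0.8007 = 17.5 cfs.

U_p ≈ 17.5 cfs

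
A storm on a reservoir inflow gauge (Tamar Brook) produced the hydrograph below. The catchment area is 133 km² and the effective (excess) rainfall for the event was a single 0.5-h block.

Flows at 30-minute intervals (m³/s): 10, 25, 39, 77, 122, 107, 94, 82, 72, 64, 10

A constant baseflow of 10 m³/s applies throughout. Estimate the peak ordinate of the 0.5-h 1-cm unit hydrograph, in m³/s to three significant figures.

Direct runoff: 0.0, 15.0, 29.0, 67.0, 112.0, 97.0, 84.0, 72.0, 62.0, 54.0, 0.0 m³/s; ΣQ_DR = 592.0 m³/s, peak = 112.0 m³/s.
Runoff depth d = ΣQ_DR·Δt / A = 592.0 × 1800 / (133 km²) = 8.012 mm.
The 1-cm UH is the DRH scaled by (10 mm)/d, so U_p = 112.0 × 10/8.012 = 140 m³/s.

U_p ≈ 140 m³/s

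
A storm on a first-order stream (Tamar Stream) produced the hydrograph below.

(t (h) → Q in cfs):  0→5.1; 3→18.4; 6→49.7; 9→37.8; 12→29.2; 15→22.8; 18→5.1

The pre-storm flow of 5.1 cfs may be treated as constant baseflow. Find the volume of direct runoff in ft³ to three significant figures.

V ≈ 1.43 × 10^6 ft³

Direct-runoff ordinates (Q − Q_b): 0.0, 13.3, 44.6, 32.7, 24.1, 17.7, 0.0 cfs.
ΣQ_DR = 132.4 cfs.
With Δt = 3 h = 10800 s, V = ΣQ_DR · Δt = 132.4 × 10800 = 1.43 × 10^6 ft³.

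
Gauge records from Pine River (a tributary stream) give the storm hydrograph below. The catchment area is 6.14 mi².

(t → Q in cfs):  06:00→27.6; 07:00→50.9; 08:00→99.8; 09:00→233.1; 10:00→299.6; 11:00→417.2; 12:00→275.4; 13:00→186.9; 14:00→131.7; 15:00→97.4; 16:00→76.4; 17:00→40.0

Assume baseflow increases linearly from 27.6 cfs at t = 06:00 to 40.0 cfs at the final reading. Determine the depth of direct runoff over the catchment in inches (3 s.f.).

Direct runoff: 0.00, 22.17, 69.95, 202.12, 267.49, 383.96, 241.04, 151.41, 95.08, 59.65, 37.53, 0.00 cfs; ΣQ_DR = 1530 cfs.
V = ΣQ_DR · Δt = 1530 × 3600 s = 5.509 × 10^6 ft³.
Over A = 6.14 mi², depth = V / A = 0.386 in.

d ≈ 0.386 in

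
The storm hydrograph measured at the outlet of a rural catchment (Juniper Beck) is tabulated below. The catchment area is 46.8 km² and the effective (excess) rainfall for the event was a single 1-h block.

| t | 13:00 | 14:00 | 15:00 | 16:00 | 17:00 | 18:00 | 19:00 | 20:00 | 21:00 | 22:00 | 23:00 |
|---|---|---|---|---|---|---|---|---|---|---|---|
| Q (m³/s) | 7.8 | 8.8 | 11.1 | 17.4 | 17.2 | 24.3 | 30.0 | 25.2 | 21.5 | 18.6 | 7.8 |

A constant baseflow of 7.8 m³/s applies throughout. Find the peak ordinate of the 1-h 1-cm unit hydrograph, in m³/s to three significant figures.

U_p ≈ 27.8 m³/s

Direct runoff: 0.0, 1.0, 3.3, 9.6, 9.4, 16.5, 22.2, 17.4, 13.7, 10.8, 0.0 m³/s; ΣQ_DR = 103.9 m³/s, peak = 22.2 m³/s.
Runoff depth d = ΣQ_DR·Δt / A = 103.9 × 3600 / (46.8 km²) = 7.992 mm.
The 1-cm UH is the DRH scaled by (10 mm)/d, so U_p = 22.2 × 10/7.992 = 27.8 m³/s.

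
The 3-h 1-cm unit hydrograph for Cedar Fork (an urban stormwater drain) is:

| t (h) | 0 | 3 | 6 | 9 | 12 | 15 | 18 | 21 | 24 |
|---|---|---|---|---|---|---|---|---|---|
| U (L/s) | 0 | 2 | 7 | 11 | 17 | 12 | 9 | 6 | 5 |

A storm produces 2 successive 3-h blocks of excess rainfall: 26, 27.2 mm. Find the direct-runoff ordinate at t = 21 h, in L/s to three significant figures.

By discrete convolution, Q_j = Σ (P_i / 10 mm) · U_{j−i}.
At t = 21 h (j=7): Q = (26/10)·6 + (27.2/10)·9 = 40.1 L/s.

Q ≈ 40.1 L/s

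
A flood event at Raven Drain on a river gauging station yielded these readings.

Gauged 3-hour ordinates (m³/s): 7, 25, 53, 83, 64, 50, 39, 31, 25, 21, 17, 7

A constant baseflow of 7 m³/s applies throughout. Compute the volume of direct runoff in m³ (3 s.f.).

Direct-runoff ordinates (Q − Q_b): 0.0, 18.0, 46.0, 76.0, 57.0, 43.0, 32.0, 24.0, 18.0, 14.0, 10.0, 0.0 m³/s.
ΣQ_DR = 338.0 m³/s.
With Δt = 3 h = 10800 s, V = ΣQ_DR · Δt = 338.0 × 10800 = 3.65 × 10^6 m³.

V ≈ 3.65 × 10^6 m³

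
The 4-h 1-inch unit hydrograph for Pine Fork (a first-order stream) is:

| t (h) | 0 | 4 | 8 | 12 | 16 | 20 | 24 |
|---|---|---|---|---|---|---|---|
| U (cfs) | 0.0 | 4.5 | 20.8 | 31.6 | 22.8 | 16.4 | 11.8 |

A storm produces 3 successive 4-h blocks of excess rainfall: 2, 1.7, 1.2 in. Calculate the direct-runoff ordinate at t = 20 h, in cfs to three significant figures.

By discrete convolution, Q_j = Σ (P_i / 1 in) · U_{j−i}.
At t = 20 h (j=5): Q = (2/1)·16.4 + (1.7/1)·22.8 + (1.2/1)·31.6 = 109 cfs.

Q ≈ 109 cfs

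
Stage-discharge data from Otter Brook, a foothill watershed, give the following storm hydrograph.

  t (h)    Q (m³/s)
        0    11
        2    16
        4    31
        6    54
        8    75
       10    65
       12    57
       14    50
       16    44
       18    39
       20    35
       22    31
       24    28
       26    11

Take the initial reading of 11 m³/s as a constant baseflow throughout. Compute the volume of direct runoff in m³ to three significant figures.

V ≈ 2.83 × 10^6 m³

Direct-runoff ordinates (Q − Q_b): 0.0, 5.0, 20.0, 43.0, 64.0, 54.0, 46.0, 39.0, 33.0, 28.0, 24.0, 20.0, 17.0, 0.0 m³/s.
ΣQ_DR = 393.0 m³/s.
With Δt = 2 h = 7200 s, V = ΣQ_DR · Δt = 393.0 × 7200 = 2.83 × 10^6 m³.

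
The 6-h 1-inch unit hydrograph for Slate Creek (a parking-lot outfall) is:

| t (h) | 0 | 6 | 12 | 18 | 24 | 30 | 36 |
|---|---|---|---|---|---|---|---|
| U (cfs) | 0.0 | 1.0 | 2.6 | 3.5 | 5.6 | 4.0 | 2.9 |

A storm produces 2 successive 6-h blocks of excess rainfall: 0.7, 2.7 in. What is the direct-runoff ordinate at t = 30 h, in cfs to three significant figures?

By discrete convolution, Q_j = Σ (P_i / 1 in) · U_{j−i}.
At t = 30 h (j=5): Q = (0.7/1)·4.0 + (2.7/1)·5.6 = 17.9 cfs.

Q ≈ 17.9 cfs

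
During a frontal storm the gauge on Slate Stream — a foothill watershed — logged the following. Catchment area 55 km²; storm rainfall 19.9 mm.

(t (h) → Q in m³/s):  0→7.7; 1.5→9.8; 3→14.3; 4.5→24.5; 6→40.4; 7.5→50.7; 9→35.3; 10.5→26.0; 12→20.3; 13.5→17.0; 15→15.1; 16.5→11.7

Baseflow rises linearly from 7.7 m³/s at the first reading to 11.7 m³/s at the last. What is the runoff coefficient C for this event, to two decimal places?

C ≈ 0.77

ΣQ_DR = 156.4 m³/s; V = ΣQ_DR·Δt = 8.446 × 10^5 m³.
Runoff depth d = V / A = 15.36 mm.
C = d / P = 15.36 / 19.9 = 0.77.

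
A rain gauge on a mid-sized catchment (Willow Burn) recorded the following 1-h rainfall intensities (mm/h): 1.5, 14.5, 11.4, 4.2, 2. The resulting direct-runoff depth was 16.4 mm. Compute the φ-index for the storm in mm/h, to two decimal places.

Only the 2 blocks with intensity above φ contribute runoff: 14.5, 11.4 mm/h.
Σ(I−φ)·Δt = d  ⇒  (14.5+11.4 − 2φ)·1 = 16.4
φ = (25.90 − 16.4/1) / 2 = 4.75 mm/h.

φ ≈ 4.75 mm/h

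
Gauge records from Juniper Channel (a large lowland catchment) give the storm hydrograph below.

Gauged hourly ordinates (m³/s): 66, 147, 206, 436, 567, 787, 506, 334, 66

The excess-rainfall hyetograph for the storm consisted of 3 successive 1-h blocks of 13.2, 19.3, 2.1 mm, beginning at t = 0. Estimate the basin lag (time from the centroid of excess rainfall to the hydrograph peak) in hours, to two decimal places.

Centroid of excess rainfall: t_c = Σ P_i·t̄_i / ΣP_i = 1.1792 h (block centres at 0.5, 1.5, 2.5 h).
Hydrograph peak occurs at t = 5 h, so basin lag t_L = 5 − 1.1792 = 3.82 h.

t_L ≈ 3.82 h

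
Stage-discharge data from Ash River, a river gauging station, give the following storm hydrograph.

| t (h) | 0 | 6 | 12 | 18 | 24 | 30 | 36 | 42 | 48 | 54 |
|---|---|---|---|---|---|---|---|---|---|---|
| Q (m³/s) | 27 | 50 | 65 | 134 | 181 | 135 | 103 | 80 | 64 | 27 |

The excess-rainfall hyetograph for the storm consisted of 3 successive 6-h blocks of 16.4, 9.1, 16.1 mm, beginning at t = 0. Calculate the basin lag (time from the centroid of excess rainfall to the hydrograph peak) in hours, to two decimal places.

t_L ≈ 15.04 h

Centroid of excess rainfall: t_c = Σ P_i·t̄_i / ΣP_i = 8.9567 h (block centres at 3, 9, 15 h).
Hydrograph peak occurs at t = 24 h, so basin lag t_L = 24 − 8.9567 = 15.04 h.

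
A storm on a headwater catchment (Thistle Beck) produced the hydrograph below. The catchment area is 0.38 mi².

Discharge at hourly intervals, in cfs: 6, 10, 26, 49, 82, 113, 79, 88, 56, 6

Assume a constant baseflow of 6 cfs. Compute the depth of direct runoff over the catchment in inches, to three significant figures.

Direct runoff: 0.0, 4.0, 20.0, 43.0, 76.0, 107.0, 73.0, 82.0, 50.0, 0.0 cfs; ΣQ_DR = 455.0 cfs.
V = ΣQ_DR · Δt = 455.0 × 3600 s = 1.638 × 10^6 ft³.
Over A = 0.38 mi², depth = V / A = 1.86 in.

d ≈ 1.86 in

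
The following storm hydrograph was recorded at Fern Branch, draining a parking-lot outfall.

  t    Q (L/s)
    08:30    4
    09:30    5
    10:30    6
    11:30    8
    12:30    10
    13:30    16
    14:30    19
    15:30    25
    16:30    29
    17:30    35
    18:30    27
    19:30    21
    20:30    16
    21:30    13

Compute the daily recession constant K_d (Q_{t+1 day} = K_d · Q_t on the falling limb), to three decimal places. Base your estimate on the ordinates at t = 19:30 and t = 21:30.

Between t = 19:30 and t = 21:30 the flow falls from 21 to 13 L/s over 2×1 h = 2 h.
Per-interval ratio K = (13/21)^(1/2) = 0.7868; K_d = K^(24/1) = 0.003.

K_d ≈ 0.003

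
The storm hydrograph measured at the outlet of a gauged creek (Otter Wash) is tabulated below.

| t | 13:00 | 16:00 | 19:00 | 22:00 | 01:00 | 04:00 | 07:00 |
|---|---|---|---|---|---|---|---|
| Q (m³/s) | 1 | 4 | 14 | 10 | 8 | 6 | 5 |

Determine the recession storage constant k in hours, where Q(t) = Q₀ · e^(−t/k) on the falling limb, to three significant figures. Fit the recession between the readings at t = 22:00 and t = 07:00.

On the falling limb, Q drops from 10 to 5 m³/s between t = 22:00 and t = 07:00 (Δt = 9 h).
k = −Δt / ln(Q₂/Q₁) = −9 / ln(5/10) = 13.0 h.

k ≈ 13.0 h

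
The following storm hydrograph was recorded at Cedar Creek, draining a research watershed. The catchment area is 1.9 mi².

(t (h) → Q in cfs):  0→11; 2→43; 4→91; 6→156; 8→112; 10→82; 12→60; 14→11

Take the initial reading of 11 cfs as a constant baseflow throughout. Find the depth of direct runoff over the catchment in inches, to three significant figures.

d ≈ 0.780 in

Direct runoff: 0.0, 32.0, 80.0, 145.0, 101.0, 71.0, 49.0, 0.0 cfs; ΣQ_DR = 478.0 cfs.
V = ΣQ_DR · Δt = 478.0 × 7200 s = 3.442 × 10^6 ft³.
Over A = 1.9 mi², depth = V / A = 0.780 in.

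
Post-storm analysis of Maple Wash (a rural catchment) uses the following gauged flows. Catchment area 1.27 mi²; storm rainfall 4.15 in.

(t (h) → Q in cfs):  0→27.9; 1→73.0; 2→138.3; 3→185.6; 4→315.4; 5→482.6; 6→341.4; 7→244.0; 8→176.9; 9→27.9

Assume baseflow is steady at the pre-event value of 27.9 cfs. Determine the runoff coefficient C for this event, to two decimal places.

C ≈ 0.51

ΣQ_DR = 1734 cfs; V = ΣQ_DR·Δt = 6.242 × 10^6 ft³.
Runoff depth d = V / A = 2.116 in.
C = d / P = 2.116 / 4.15 = 0.51.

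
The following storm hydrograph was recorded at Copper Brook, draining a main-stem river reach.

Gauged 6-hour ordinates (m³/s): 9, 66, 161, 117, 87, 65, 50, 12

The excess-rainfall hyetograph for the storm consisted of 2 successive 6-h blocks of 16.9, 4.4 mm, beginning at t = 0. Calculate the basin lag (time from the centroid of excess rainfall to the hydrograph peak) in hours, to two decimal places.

Centroid of excess rainfall: t_c = Σ P_i·t̄_i / ΣP_i = 4.2394 h (block centres at 3, 9 h).
Hydrograph peak occurs at t = 12 h, so basin lag t_L = 12 − 4.2394 = 7.76 h.

t_L ≈ 7.76 h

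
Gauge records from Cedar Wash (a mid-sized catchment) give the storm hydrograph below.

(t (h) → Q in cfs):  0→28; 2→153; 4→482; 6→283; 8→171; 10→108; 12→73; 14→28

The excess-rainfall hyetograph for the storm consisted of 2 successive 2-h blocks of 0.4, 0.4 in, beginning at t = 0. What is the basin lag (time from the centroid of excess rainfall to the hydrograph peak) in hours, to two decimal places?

t_L ≈ 2.00 h

Centroid of excess rainfall: t_c = Σ P_i·t̄_i / ΣP_i = 2.0000 h (block centres at 1, 3 h).
Hydrograph peak occurs at t = 4 h, so basin lag t_L = 4 − 2.0000 = 2.00 h.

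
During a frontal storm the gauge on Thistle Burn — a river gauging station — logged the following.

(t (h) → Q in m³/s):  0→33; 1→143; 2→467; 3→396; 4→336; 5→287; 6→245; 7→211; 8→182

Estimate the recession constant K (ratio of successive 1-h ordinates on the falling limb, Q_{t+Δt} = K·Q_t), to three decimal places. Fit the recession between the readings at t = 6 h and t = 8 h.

Using the recession-limb readings at t = 6 h and t = 8 h: Q falls from 245 to 182 m³/s over 2 intervals.
K = (Q₂/Q₁)^(1/2) = (182/245)^(1/2) = 0.862.

K ≈ 0.862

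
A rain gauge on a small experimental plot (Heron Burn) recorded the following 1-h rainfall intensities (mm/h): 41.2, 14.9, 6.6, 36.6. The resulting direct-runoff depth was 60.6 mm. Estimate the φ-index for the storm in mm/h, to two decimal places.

Only the 3 blocks with intensity above φ contribute runoff: 41.2, 14.9, 36.6 mm/h.
Σ(I−φ)·Δt = d  ⇒  (41.2+14.9+36.6 − 3φ)·1 = 60.6
φ = (92.70 − 60.6/1) / 3 = 10.70 mm/h.

φ ≈ 10.70 mm/h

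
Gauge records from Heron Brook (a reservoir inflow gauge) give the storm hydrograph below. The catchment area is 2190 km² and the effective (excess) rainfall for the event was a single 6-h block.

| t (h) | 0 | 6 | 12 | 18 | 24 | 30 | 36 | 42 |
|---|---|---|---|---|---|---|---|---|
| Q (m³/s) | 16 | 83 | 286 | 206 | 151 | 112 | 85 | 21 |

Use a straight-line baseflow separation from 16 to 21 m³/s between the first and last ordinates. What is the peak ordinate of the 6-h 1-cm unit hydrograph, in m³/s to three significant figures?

U_p ≈ 335 m³/s

Direct runoff: 0.00, 66.29, 268.57, 187.86, 132.14, 92.43, 64.71, 0.00 m³/s; ΣQ_DR = 812.0 m³/s, peak = 268.57 m³/s.
Runoff depth d = ΣQ_DR·Δt / A = 812.0 × 21600 / (2190 km²) = 8.009 mm.
The 1-cm UH is the DRH scaled by (10 mm)/d, so U_p = 268.57 × 10/8.009 = 335 m³/s.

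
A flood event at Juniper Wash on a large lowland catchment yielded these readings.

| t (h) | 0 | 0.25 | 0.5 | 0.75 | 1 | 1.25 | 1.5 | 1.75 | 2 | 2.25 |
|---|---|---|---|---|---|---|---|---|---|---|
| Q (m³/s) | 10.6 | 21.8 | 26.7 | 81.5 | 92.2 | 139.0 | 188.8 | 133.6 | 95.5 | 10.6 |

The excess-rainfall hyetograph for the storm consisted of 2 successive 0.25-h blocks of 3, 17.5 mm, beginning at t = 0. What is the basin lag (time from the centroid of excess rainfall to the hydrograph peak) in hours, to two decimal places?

t_L ≈ 1.16 h

Centroid of excess rainfall: t_c = Σ P_i·t̄_i / ΣP_i = 0.3384 h (block centres at 0.125, 0.375 h).
Hydrograph peak occurs at t = 1.5 h, so basin lag t_L = 1.5 − 0.3384 = 1.16 h.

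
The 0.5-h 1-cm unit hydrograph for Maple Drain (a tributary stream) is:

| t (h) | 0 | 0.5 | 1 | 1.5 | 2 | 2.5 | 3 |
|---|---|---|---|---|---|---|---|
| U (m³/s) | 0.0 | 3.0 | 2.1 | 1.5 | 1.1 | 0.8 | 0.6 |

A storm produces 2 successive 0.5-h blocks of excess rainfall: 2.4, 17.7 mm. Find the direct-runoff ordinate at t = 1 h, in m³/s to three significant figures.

By discrete convolution, Q_j = Σ (P_i / 10 mm) · U_{j−i}.
At t = 1 h (j=2): Q = (2.4/10)·2.1 + (17.7/10)·3.0 = 5.81 m³/s.

Q ≈ 5.81 m³/s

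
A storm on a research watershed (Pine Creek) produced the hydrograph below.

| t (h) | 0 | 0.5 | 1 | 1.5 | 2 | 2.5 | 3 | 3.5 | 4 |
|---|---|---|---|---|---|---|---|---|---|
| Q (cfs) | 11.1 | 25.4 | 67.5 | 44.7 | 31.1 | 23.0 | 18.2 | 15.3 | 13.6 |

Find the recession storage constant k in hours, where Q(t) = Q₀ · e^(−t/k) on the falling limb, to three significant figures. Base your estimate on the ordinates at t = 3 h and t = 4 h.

k ≈ 3.43 h

On the falling limb, Q drops from 18.2 to 13.6 cfs between t = 3 h and t = 4 h (Δt = 1 h).
k = −Δt / ln(Q₂/Q₁) = −1 / ln(13.6/18.2) = 3.43 h.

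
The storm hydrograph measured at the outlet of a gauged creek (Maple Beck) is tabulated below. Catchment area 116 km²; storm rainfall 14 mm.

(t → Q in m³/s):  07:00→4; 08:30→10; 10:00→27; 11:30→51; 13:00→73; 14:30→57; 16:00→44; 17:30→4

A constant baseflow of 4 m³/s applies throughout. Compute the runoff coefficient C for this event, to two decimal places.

ΣQ_DR = 238.0 m³/s; V = ΣQ_DR·Δt = 1.285 × 10^6 m³.
Runoff depth d = V / A = 11.08 mm.
C = d / P = 11.08 / 14 = 0.79.

C ≈ 0.79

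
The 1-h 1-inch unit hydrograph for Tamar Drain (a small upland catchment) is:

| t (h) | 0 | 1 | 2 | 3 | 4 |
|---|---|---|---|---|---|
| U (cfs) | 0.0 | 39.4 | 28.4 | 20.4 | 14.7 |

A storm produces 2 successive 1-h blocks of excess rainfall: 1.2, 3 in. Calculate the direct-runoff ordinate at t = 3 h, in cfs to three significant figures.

By discrete convolution, Q_j = Σ (P_i / 1 in) · U_{j−i}.
At t = 3 h (j=3): Q = (1.2/1)·20.4 + (3/1)·28.4 = 110 cfs.

Q ≈ 110 cfs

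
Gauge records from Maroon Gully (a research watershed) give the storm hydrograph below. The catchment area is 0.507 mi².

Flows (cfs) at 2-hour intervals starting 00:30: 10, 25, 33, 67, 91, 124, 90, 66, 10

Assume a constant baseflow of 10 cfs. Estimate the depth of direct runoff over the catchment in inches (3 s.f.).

d ≈ 2.60 in

Direct runoff: 0.0, 15.0, 23.0, 57.0, 81.0, 114.0, 80.0, 56.0, 0.0 cfs; ΣQ_DR = 426.0 cfs.
V = ΣQ_DR · Δt = 426.0 × 7200 s = 3.067 × 10^6 ft³.
Over A = 0.507 mi², depth = V / A = 2.60 in.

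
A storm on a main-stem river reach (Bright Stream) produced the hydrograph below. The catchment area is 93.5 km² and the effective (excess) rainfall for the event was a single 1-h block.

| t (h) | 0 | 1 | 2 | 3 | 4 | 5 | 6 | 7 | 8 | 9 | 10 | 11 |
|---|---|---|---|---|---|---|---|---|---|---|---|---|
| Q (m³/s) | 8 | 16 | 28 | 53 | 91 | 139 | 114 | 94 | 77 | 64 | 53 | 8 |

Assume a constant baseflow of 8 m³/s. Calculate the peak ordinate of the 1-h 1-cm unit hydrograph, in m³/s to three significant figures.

Direct runoff: 0.0, 8.0, 20.0, 45.0, 83.0, 131.0, 106.0, 86.0, 69.0, 56.0, 45.0, 0.0 m³/s; ΣQ_DR = 649.0 m³/s, peak = 131.0 m³/s.
Runoff depth d = ΣQ_DR·Δt / A = 649.0 × 3600 / (93.5 km²) = 24.99 mm.
The 1-cm UH is the DRH scaled by (10 mm)/d, so U_p = 131.0 × 10/24.99 = 52.4 m³/s.

U_p ≈ 52.4 m³/s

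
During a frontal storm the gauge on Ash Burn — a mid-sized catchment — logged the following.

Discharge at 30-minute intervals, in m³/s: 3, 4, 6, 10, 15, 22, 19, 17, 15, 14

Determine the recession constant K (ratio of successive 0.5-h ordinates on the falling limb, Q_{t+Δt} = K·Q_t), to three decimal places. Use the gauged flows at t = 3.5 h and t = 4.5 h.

K ≈ 0.907

Using the recession-limb readings at t = 3.5 h and t = 4.5 h: Q falls from 17 to 14 m³/s over 2 intervals.
K = (Q₂/Q₁)^(1/2) = (14/17)^(1/2) = 0.907.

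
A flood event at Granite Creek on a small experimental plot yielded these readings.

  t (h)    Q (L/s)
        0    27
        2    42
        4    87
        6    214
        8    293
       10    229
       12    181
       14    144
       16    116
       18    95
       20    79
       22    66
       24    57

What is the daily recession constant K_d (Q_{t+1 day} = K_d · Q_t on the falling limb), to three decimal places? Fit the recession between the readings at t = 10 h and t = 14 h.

K_d ≈ 0.062

Between t = 10 h and t = 14 h the flow falls from 229 to 144 L/s over 2×2 h = 4 h.
Per-interval ratio K = (144/229)^(1/2) = 0.7930; K_d = K^(24/2) = 0.062.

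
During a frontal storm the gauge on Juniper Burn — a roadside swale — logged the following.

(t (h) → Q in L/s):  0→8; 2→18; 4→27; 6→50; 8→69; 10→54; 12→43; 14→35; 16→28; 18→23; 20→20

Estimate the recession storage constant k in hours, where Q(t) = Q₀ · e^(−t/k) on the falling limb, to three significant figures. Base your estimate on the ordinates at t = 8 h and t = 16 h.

On the falling limb, Q drops from 69 to 28 L/s between t = 8 h and t = 16 h (Δt = 8 h).
k = −Δt / ln(Q₂/Q₁) = −8 / ln(28/69) = 8.87 h.

k ≈ 8.87 h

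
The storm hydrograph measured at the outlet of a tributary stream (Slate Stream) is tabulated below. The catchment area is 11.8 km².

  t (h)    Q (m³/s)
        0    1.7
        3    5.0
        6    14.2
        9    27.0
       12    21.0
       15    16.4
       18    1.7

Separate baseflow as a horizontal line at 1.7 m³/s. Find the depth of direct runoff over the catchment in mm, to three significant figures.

d ≈ 68.7 mm

Direct runoff: 0.0, 3.3, 12.5, 25.3, 19.3, 14.7, 0.0 m³/s; ΣQ_DR = 75.10 m³/s.
V = ΣQ_DR · Δt = 75.10 × 10800 s = 8.111 × 10^5 m³.
Over A = 11.8 km², depth = V / A = 68.7 mm.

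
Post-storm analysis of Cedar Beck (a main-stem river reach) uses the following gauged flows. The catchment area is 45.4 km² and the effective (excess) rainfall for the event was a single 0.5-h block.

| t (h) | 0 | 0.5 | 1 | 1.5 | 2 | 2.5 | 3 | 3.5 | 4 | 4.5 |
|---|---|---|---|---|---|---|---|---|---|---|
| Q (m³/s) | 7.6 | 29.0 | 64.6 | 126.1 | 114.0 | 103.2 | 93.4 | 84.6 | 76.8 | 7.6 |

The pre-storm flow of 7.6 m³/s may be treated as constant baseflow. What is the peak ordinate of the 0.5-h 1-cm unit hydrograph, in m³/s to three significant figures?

U_p ≈ 47.4 m³/s

Direct runoff: 0.0, 21.4, 57.0, 118.5, 106.4, 95.6, 85.8, 77.0, 69.2, 0.0 m³/s; ΣQ_DR = 630.9 m³/s, peak = 118.5 m³/s.
Runoff depth d = ΣQ_DR·Δt / A = 630.9 × 1800 / (45.4 km²) = 25.01 mm.
The 1-cm UH is the DRH scaled by (10 mm)/d, so U_p = 118.5 × 10/25.01 = 47.4 m³/s.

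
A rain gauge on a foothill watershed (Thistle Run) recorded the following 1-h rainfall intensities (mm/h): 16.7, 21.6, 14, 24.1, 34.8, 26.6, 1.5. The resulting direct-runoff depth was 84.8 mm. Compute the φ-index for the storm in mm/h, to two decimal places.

Only the 6 blocks with intensity above φ contribute runoff: 16.7, 21.6, 14, 24.1, 34.8, 26.6 mm/h.
Σ(I−φ)·Δt = d  ⇒  (16.7+21.6+14+24.1+34.8+26.6 − 6φ)·1 = 84.8
φ = (137.8 − 84.8/1) / 6 = 8.83 mm/h.

φ ≈ 8.83 mm/h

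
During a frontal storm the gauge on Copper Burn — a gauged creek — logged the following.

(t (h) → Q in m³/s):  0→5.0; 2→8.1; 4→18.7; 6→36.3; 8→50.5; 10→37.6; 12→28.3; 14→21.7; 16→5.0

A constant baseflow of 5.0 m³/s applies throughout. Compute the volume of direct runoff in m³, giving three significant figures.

V ≈ 1.20 × 10^6 m³

Direct-runoff ordinates (Q − Q_b): 0.0, 3.1, 13.7, 31.3, 45.5, 32.6, 23.3, 16.7, 0.0 m³/s.
ΣQ_DR = 166.2 m³/s.
With Δt = 2 h = 7200 s, V = ΣQ_DR · Δt = 166.2 × 7200 = 1.20 × 10^6 m³.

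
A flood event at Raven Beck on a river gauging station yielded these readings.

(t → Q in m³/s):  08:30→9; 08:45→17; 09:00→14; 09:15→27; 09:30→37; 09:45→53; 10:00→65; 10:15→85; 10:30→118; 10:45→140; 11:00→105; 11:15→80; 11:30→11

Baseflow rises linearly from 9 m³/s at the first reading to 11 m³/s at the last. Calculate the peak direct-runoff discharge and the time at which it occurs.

Q_p = 129.50 m³/s at t = 10:45

Subtracting baseflow gives direct-runoff ordinates: 0.00, 7.83, 4.67, 17.50, 27.33, 43.17, 55.00, 74.83, 107.67, 129.50, 94.33, 69.17, 0.00 m³/s.
The maximum is 129.50 m³/s, occurring at the reading for t = 10:45.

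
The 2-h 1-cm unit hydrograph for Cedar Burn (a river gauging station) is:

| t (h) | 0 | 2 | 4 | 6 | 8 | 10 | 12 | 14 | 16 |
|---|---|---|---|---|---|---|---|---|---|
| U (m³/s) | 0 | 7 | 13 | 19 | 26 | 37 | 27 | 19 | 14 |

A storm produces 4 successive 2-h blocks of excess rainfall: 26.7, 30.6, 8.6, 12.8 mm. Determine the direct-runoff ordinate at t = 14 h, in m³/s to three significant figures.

By discrete convolution, Q_j = Σ (P_i / 10 mm) · U_{j−i}.
At t = 14 h (j=7): Q = (26.7/10)·19 + (30.6/10)·27 + (8.6/10)·37 + (12.8/10)·26 = 198 m³/s.

Q ≈ 198 m³/s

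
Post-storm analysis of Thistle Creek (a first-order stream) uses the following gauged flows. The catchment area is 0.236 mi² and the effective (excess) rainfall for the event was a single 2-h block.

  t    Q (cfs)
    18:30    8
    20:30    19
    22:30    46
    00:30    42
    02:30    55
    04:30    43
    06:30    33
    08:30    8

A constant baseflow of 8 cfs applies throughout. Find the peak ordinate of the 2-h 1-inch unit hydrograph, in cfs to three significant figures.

U_p ≈ 18.8 cfs

Direct runoff: 0.0, 11.0, 38.0, 34.0, 47.0, 35.0, 25.0, 0.0 cfs; ΣQ_DR = 190.0 cfs, peak = 47.0 cfs.
Runoff depth d = ΣQ_DR·Δt / A = 190.0 × 7200 / (0.236 mi²) = 2.495 in.
The 1-inch UH is the DRH scaled by (1 in)/d, so U_p = 47.0 × 1/2.495 = 18.8 cfs.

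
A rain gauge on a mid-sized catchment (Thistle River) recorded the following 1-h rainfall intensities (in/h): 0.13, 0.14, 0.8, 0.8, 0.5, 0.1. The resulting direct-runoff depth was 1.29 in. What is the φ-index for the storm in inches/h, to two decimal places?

φ ≈ 0.27 in/h

Only the 3 blocks with intensity above φ contribute runoff: 0.8, 0.8, 0.5 in/h.
Σ(I−φ)·Δt = d  ⇒  (0.8+0.8+0.5 − 3φ)·1 = 1.29
φ = (2.100 − 1.29/1) / 3 = 0.27 in/h.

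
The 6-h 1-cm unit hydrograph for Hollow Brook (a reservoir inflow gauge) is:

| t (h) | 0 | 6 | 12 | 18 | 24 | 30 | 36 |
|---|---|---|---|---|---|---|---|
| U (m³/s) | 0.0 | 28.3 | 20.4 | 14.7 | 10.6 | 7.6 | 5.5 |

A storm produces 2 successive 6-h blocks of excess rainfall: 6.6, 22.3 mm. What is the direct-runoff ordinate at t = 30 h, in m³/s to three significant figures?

Q ≈ 28.7 m³/s

By discrete convolution, Q_j = Σ (P_i / 10 mm) · U_{j−i}.
At t = 30 h (j=5): Q = (6.6/10)·7.6 + (22.3/10)·10.6 = 28.7 m³/s.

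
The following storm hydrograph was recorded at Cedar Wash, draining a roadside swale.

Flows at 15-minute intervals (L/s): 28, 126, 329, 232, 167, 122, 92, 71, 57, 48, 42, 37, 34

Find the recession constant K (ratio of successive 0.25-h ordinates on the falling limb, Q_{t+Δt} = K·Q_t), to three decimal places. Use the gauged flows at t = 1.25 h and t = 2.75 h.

Using the recession-limb readings at t = 1.25 h and t = 2.75 h: Q falls from 122 to 37 L/s over 6 intervals.
K = (Q₂/Q₁)^(1/6) = (37/122)^(1/6) = 0.820.

K ≈ 0.820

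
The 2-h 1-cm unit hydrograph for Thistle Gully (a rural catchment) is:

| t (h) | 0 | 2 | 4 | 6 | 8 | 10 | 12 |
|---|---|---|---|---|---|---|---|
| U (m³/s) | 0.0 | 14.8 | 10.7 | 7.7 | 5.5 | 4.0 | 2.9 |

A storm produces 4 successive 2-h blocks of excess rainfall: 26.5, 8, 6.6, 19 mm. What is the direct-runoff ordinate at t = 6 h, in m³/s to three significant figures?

Q ≈ 38.7 m³/s

By discrete convolution, Q_j = Σ (P_i / 10 mm) · U_{j−i}.
At t = 6 h (j=3): Q = (26.5/10)·7.7 + (8/10)·10.7 + (6.6/10)·14.8 + (19/10)·0.0 = 38.7 m³/s.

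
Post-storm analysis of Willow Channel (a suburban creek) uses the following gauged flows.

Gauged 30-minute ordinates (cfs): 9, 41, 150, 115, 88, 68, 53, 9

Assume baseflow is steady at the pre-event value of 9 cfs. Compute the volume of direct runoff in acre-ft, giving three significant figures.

V ≈ 19.0 acre-ft

Direct-runoff ordinates (Q − Q_b): 0.0, 32.0, 141.0, 106.0, 79.0, 59.0, 44.0, 0.0 cfs.
ΣQ_DR = 461.0 cfs.
With Δt = 0.5 h = 1800 s, V = ΣQ_DR · Δt = 461.0 × 1800 = 8.30 × 10^5 ft³ = 19.0 acre-ft.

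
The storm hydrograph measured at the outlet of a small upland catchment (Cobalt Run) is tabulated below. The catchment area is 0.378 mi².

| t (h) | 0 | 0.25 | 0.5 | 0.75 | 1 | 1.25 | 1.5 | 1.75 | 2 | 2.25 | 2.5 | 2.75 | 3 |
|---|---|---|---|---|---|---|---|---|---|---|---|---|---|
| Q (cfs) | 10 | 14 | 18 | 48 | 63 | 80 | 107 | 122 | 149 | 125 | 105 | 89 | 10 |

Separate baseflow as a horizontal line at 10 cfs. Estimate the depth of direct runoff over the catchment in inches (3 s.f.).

Direct runoff: 0.0, 4.0, 8.0, 38.0, 53.0, 70.0, 97.0, 112.0, 139.0, 115.0, 95.0, 79.0, 0.0 cfs; ΣQ_DR = 810.0 cfs.
V = ΣQ_DR · Δt = 810.0 × 900 s = 7.290 × 10^5 ft³.
Over A = 0.378 mi², depth = V / A = 0.830 in.

d ≈ 0.830 in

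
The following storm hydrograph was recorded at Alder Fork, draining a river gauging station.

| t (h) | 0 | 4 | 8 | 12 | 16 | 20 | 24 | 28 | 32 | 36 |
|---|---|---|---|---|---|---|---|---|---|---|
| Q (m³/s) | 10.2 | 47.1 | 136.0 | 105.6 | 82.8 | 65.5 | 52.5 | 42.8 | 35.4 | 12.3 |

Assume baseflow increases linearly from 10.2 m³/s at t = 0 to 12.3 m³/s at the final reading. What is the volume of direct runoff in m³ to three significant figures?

V ≈ 6.88 × 10^6 m³

Direct-runoff ordinates (Q − Q_b): 0.00, 36.67, 125.33, 94.70, 71.67, 54.13, 40.90, 30.97, 23.33, 0.00 m³/s.
ΣQ_DR = 477.7 m³/s.
With Δt = 4 h = 14400 s, V = ΣQ_DR · Δt = 477.7 × 14400 = 6.88 × 10^6 m³.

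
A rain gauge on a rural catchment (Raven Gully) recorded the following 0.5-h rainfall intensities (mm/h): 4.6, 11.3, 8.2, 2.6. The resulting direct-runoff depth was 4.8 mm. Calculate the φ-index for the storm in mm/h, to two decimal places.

φ ≈ 4.95 mm/h

Only the 2 blocks with intensity above φ contribute runoff: 11.3, 8.2 mm/h.
Σ(I−φ)·Δt = d  ⇒  (11.3+8.2 − 2φ)·0.5 = 4.8
φ = (19.50 − 4.8/0.5) / 2 = 4.95 mm/h.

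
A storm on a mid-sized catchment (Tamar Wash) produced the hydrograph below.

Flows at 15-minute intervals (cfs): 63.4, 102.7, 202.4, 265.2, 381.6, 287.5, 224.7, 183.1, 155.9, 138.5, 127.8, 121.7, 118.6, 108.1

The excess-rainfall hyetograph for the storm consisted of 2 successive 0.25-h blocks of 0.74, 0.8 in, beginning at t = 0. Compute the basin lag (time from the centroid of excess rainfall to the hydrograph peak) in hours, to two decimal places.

t_L ≈ 0.75 h

Centroid of excess rainfall: t_c = Σ P_i·t̄_i / ΣP_i = 0.2549 h (block centres at 0.125, 0.375 h).
Hydrograph peak occurs at t = 1 h, so basin lag t_L = 1 − 0.2549 = 0.75 h.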